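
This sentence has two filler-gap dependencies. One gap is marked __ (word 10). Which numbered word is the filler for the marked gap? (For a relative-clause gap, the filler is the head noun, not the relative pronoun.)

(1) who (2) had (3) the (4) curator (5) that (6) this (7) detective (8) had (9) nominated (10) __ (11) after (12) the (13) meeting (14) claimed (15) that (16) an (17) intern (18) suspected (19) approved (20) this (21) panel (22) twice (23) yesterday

The marked gap is inside the relative clause, the direct object of "nominated".
Its filler is the head noun "curator" (via "that"), at word 4.
(The other dependency links word 1 to a gap after word 18.)

4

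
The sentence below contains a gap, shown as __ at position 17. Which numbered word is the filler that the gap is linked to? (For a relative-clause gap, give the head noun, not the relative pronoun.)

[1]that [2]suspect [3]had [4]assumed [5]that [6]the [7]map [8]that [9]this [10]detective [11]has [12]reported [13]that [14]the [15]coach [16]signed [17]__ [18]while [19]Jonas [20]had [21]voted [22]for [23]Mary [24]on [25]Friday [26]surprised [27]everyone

7

The gap at 17 is the object of "signed", inside a relative clause.
The relative pronoun is "that" (word 8); it is bound by the head noun immediately before it.
Its filler is the head noun "map", at word 7.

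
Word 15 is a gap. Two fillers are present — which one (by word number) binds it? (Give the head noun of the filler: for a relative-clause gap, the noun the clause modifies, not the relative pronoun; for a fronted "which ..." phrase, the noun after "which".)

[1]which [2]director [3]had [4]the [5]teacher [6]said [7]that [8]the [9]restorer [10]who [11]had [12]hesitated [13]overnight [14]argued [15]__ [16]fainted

The marked gap is the subject of "fainted".
Its filler is the fronted wh-phrase "which director", at word 2.
(The other dependency links word 9 to a gap after word 10.)

2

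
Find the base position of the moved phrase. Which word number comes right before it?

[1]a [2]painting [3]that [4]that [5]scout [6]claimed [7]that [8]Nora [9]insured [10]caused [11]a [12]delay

9

The displaced element is "a painting" (word 2).
It is linked across 1 clause boundary (that).
It functions as the direct object of "insured", so the gap sits immediately after word 9 ("insured").
Base order: That scout claimed that Nora insured a painting.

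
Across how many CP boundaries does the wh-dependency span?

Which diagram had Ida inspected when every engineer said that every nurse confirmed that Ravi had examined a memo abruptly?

"which diagram" originates inside the matrix clause — no clause boundary is crossed.

0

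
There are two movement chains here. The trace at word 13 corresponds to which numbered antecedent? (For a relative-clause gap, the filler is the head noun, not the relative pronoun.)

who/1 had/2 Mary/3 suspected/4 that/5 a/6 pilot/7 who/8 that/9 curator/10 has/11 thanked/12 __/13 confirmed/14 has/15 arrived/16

The marked gap is inside the relative clause, the direct object of "thanked".
Its filler is the head noun "pilot" (via "who"), at word 7.
(The other dependency links word 1 to a gap after word 14.)

7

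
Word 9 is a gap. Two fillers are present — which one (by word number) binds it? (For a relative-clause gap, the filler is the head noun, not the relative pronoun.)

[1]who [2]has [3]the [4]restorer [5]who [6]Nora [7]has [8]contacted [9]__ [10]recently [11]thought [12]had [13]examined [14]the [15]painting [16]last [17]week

The marked gap is inside the relative clause, the direct object of "contacted".
Its filler is the head noun "restorer" (via "who"), at word 4.
(The other dependency links word 1 to a gap after word 11.)

4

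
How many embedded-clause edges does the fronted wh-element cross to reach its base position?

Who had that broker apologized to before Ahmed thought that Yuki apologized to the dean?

"who" originates inside the matrix clause — no clause boundary is crossed.

0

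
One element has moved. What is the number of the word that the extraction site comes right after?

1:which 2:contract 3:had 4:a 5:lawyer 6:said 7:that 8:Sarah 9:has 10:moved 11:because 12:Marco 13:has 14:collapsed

The displaced element is "which contract" (word 2).
It is linked across 1 clause boundary (that).
It functions as the direct object of "moved", so the gap sits immediately after word 10 ("moved").
Base order: A lawyer had said that Sarah has moved which contract because Marco has collapsed.

10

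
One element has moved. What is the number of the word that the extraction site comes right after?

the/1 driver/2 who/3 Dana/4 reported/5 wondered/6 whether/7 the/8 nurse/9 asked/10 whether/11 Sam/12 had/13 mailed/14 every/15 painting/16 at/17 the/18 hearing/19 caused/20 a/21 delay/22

5

The displaced element is "the driver" (word 2).
It is linked across 1 clause boundary (Ø).
It functions as the subject of "wondered", so the gap sits immediately after word 5 ("reported").
Base order: Dana reported that the driver wondered whether the nurse asked whether Sam had mailed every painting at the hearing.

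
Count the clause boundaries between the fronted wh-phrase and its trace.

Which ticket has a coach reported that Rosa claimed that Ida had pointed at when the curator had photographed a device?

"which ticket" is extracted from the PP object of "pointed".
Boundaries crossed, outermost first: [that], [that] — 2 in total.

2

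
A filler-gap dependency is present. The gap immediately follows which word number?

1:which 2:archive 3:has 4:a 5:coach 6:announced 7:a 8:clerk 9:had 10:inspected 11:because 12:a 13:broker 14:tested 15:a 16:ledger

The displaced element is "which archive" (word 2).
It is linked across 1 clause boundary (Ø).
It functions as the direct object of "inspected", so the gap sits immediately after word 10 ("inspected").
Base order: A coach has announced a clerk had inspected which archive because a broker tested a ledger.

10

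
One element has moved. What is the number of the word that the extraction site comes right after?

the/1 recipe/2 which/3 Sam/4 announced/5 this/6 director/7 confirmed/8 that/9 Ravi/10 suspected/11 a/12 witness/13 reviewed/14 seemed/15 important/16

The displaced element is "the recipe" (word 2).
It is linked across 3 clause boundaries (Ø → that → Ø).
It functions as the direct object of "reviewed", so the gap sits immediately after word 14 ("reviewed").
Base order: Sam announced this director confirmed that Ravi suspected a witness reviewed the recipe.

14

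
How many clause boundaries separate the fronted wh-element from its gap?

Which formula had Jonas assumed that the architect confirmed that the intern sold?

"which formula" is extracted from the object of "sold".
Boundaries crossed, outermost first: [that], [that] — 2 in total.

2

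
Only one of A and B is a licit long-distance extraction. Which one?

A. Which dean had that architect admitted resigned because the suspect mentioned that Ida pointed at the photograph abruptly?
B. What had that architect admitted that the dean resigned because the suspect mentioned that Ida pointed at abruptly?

In B, the wh-phrase is extracted from inside an adjunct island (introduced by "because"), which blocks movement.
In A, the extraction path crosses only that-complement boundaries, which are transparent.
So A is grammatical.

A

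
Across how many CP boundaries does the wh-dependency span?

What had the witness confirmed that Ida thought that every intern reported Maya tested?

3

"what" is extracted from the object of "tested".
Boundaries crossed, outermost first: [that], [that], [Ø] — 3 in total.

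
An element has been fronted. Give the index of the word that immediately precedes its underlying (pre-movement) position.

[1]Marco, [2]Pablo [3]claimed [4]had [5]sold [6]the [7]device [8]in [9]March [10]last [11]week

3

The displaced element is "Marco" (word 1).
It is linked across 1 clause boundary (Ø).
It functions as the subject of "sold", so the gap sits immediately after word 3 ("claimed").
Base order: Pablo claimed Marco had sold the device in March last week.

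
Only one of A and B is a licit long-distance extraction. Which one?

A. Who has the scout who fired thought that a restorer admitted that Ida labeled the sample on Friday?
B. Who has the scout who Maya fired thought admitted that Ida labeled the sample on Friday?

B

In A, the wh-phrase is extracted from inside a complex-NP island (relative clause) (introduced by "who"), which blocks movement.
In B, the extraction path crosses only that-complement boundaries, which are transparent.
So B is grammatical.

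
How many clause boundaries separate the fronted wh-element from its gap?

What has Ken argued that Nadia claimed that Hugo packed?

"what" is extracted from the object of "packed".
Boundaries crossed, outermost first: [that], [that] — 2 in total.

2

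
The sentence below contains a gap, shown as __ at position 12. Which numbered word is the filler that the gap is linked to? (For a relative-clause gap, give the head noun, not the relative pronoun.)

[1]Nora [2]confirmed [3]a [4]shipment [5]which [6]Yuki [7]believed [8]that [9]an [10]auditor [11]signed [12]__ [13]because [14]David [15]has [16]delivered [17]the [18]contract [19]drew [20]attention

4

The gap at 12 is the object of "signed", inside a relative clause.
The relative pronoun is "which" (word 5); it is bound by the head noun immediately before it.
Its filler is the head noun "shipment", at word 4.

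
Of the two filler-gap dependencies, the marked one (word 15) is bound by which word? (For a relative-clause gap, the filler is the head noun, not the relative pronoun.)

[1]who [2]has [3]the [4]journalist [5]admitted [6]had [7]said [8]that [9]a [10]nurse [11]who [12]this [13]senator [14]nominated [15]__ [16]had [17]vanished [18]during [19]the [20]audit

The marked gap is inside the relative clause, the direct object of "nominated".
Its filler is the head noun "nurse" (via "who"), at word 10.
(The other dependency links word 1 to a gap after word 5.)

10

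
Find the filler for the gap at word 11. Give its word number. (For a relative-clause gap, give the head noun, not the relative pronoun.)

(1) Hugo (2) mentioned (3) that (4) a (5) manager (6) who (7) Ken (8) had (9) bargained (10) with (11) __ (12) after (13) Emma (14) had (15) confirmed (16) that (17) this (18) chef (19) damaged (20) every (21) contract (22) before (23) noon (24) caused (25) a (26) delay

The gap at 11 is the prepositional object of "bargained", inside a relative clause.
The relative pronoun is "who" (word 6); it is bound by the head noun immediately before it.
Its filler is the head noun "manager", at word 5.

5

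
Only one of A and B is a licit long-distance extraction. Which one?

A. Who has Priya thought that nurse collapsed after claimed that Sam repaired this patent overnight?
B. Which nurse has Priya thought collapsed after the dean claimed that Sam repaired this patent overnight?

B

In A, the wh-phrase is extracted from inside an adjunct island (introduced by "after"), which blocks movement.
In B, the extraction path crosses only that-complement boundaries, which are transparent.
So B is grammatical.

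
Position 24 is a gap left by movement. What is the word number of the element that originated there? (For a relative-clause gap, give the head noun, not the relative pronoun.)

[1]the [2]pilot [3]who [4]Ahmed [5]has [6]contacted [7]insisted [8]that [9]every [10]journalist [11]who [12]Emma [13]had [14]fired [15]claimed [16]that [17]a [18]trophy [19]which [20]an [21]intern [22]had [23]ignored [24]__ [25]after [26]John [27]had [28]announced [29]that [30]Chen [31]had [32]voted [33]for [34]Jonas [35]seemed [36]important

The gap at 24 is the object of "ignored", inside a relative clause.
The relative pronoun is "which" (word 19); it is bound by the head noun immediately before it.
Its filler is the head noun "trophy", at word 18.

18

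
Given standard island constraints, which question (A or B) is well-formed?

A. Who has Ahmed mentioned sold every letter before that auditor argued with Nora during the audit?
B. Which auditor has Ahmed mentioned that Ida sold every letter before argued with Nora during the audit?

In B, the wh-phrase is extracted from inside an adjunct island (introduced by "before"), which blocks movement.
In A, the extraction path crosses only that-complement boundaries, which are transparent.
So A is grammatical.

A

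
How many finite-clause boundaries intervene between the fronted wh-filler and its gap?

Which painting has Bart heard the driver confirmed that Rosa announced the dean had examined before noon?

"which painting" is extracted from the object of "examined".
Boundaries crossed, outermost first: [Ø], [that], [Ø] — 3 in total.

3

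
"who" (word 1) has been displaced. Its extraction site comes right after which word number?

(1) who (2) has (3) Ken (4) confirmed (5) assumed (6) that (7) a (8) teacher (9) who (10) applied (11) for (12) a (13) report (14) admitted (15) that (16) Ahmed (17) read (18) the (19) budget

4

The displaced element is "who" (word 1).
It is linked across 1 clause boundary (Ø).
It functions as the subject of "assumed", so the gap sits immediately after word 4 ("confirmed").
Base order: Ken has confirmed that who assumed that a teacher who applied for a report admitted that Ahmed read the budget.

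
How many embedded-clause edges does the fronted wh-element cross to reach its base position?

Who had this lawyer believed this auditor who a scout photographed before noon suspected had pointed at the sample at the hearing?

"who" is extracted from the subject of "pointed".
Boundaries crossed, outermost first: [Ø], [Ø] — 2 in total.

2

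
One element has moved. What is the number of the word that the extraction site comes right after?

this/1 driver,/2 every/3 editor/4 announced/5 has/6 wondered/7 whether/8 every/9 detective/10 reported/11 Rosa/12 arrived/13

5

The displaced element is "this driver" (word 2).
It is linked across 1 clause boundary (Ø).
It functions as the subject of "wondered", so the gap sits immediately after word 5 ("announced").
Base order: Every editor announced that this driver has wondered whether every detective reported Rosa arrived.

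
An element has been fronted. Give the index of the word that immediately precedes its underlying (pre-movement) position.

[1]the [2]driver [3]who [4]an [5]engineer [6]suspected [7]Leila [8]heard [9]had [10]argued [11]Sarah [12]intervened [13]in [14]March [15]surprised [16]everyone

8

The displaced element is "the driver" (word 2).
It is linked across 2 clause boundaries (Ø → Ø).
It functions as the subject of "argued", so the gap sits immediately after word 8 ("heard").
Base order: An engineer suspected Leila heard that the driver had argued Sarah intervened in March.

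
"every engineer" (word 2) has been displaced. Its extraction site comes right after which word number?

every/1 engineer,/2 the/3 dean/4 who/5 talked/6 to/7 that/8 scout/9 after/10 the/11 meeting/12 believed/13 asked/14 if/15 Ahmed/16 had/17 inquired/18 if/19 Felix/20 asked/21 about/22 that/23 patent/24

The displaced element is "every engineer" (word 2).
It is linked across 1 clause boundary (Ø).
It functions as the subject of "asked", so the gap sits immediately after word 13 ("believed").
Base order: The dean who talked to that scout after the meeting believed that every engineer asked if Ahmed had inquired if Felix asked about that patent.

13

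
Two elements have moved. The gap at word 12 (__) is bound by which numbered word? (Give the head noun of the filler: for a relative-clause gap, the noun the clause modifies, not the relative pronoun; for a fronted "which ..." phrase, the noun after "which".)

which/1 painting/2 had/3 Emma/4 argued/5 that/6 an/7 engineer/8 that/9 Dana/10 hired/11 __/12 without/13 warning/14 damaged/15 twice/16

The marked gap is inside the relative clause, the direct object of "hired".
Its filler is the head noun "engineer" (via "that"), at word 8.
(The other dependency links word 2 to a gap after word 15.)

8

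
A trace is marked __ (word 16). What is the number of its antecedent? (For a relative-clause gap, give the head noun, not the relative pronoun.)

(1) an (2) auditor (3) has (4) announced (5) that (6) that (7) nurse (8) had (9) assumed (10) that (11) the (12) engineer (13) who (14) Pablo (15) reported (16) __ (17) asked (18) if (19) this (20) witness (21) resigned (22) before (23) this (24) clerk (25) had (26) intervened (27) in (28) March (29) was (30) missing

The gap at 16 is the subject of "asked", inside a relative clause.
The relative pronoun is "who" (word 13); it is bound by the head noun immediately before it.
Its filler is the head noun "engineer", at word 12.

12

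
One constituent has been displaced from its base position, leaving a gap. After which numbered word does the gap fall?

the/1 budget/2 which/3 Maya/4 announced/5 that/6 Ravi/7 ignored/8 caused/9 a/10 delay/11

8

The displaced element is "the budget" (word 2).
It is linked across 1 clause boundary (that).
It functions as the direct object of "ignored", so the gap sits immediately after word 8 ("ignored").
Base order: Maya announced that Ravi ignored the budget.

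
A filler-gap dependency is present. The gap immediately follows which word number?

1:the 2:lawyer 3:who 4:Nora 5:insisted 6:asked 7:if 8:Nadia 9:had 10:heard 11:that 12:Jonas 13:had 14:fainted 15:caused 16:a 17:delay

5

The displaced element is "the lawyer" (word 2).
It is linked across 1 clause boundary (Ø).
It functions as the subject of "asked", so the gap sits immediately after word 5 ("insisted").
Base order: Nora insisted that the lawyer asked if Nadia had heard that Jonas had fainted.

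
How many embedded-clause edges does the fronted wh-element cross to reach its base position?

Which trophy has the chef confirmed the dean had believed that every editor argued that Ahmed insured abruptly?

"which trophy" is extracted from the object of "insured".
Boundaries crossed, outermost first: [Ø], [that], [that] — 3 in total.

3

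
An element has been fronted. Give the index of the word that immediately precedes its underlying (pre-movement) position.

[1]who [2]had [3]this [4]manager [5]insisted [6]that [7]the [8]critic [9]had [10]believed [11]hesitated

The displaced element is "who" (word 1).
It is linked across 2 clause boundaries (that → Ø).
It functions as the subject of "hesitated", so the gap sits immediately after word 10 ("believed").
Base order: This manager had insisted that the critic had believed that who hesitated.

10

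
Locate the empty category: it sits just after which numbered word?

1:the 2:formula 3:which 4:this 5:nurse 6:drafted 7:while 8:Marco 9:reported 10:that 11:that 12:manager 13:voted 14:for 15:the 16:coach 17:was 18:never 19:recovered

6

The displaced element is "the formula" (word 2).
It functions as the direct object of "drafted", so the gap sits immediately after word 6 ("drafted").
Base order: This nurse drafted the formula while Marco reported that that manager voted for the coach.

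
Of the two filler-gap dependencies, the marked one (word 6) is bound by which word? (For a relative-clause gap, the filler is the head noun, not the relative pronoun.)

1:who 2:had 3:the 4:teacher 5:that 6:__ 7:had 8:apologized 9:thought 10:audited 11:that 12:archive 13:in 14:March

The marked gap is inside the relative clause, the subject of "apologized".
Its filler is the head noun "teacher" (via "that"), at word 4.
(The other dependency links word 1 to a gap after word 9.)

4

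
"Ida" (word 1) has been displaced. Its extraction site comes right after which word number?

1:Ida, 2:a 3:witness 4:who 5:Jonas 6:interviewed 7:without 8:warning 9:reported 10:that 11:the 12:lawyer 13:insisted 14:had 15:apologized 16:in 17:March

13

The displaced element is "Ida" (word 1).
It is linked across 2 clause boundaries (that → Ø).
It functions as the subject of "apologized", so the gap sits immediately after word 13 ("insisted").
Base order: A witness who Jonas interviewed without warning reported that the lawyer insisted that Ida had apologized in March.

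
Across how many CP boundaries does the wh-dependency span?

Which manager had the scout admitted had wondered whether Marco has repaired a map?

1

"which manager" is extracted from the subject of "wondered".
Boundaries crossed, outermost first: [Ø] — 1 in total.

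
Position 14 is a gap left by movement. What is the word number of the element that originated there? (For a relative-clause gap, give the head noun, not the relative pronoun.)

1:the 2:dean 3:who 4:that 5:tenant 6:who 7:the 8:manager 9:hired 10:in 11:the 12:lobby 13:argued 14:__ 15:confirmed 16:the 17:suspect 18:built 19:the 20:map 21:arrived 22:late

2

The gap at 14 is the subject of "confirmed", inside a relative clause.
The relative pronoun is "who" (word 3); it is bound by the head noun immediately before it.
Its filler is the head noun "dean", at word 2.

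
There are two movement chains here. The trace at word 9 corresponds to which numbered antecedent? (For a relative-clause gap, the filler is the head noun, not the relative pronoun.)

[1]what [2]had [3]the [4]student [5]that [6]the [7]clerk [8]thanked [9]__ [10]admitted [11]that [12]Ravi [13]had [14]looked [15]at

The marked gap is inside the relative clause, the direct object of "thanked".
Its filler is the head noun "student" (via "that"), at word 4.
(The other dependency links word 1 to a gap after word 15.)

4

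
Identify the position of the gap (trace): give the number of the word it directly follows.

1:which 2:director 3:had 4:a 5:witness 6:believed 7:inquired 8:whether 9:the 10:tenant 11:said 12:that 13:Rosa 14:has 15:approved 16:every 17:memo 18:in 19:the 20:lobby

6

The displaced element is "which director" (word 2).
It is linked across 1 clause boundary (Ø).
It functions as the subject of "inquired", so the gap sits immediately after word 6 ("believed").
Base order: A witness had believed which director inquired whether the tenant said that Rosa has approved every memo in the lobby.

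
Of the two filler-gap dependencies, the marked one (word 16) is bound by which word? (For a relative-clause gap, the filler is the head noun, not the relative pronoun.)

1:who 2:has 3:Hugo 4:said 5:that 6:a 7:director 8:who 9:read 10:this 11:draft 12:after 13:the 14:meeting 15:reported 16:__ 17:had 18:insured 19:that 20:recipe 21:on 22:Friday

1

The marked gap is the subject of "insured".
Its filler is the fronted wh-phrase "who", at word 1.
(The other dependency links word 7 to a gap after word 8.)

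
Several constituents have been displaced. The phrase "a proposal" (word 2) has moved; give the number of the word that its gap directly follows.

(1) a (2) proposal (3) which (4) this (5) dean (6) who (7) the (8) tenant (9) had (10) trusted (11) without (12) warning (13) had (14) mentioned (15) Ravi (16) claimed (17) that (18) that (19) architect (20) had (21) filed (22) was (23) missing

21

The displaced element is "a proposal" (word 2).
It is linked across 2 clause boundaries (Ø → that).
It functions as the direct object of "filed", so the gap sits immediately after word 21 ("filed").
Base order: This dean who the tenant had trusted without warning had mentioned Ravi claimed that that architect had filed a proposal.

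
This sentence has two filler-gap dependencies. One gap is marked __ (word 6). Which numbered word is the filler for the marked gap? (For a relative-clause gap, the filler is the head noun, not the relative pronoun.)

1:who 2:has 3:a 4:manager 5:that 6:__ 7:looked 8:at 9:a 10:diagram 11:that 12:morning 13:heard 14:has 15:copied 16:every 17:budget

4

The marked gap is inside the relative clause, the subject of "looked".
Its filler is the head noun "manager" (via "that"), at word 4.
(The other dependency links word 1 to a gap after word 13.)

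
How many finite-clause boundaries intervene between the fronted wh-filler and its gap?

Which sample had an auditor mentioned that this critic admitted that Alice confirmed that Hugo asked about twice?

"which sample" is extracted from the PP object of "asked".
Boundaries crossed, outermost first: [that], [that], [that] — 3 in total.

3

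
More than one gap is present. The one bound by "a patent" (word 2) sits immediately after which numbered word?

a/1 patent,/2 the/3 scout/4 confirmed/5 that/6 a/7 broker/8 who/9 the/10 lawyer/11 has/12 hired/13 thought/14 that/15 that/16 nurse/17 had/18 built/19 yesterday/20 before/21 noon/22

The displaced element is "a patent" (word 2).
It is linked across 2 clause boundaries (that → that).
It functions as the direct object of "built", so the gap sits immediately after word 19 ("built").
Base order: The scout confirmed that a broker who the lawyer has hired thought that that nurse had built a patent yesterday before noon.

19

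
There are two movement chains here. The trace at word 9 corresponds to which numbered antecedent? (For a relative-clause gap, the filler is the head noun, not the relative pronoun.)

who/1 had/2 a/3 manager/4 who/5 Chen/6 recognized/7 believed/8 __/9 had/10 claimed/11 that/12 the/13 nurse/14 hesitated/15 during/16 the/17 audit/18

The marked gap is the subject of "claimed".
Its filler is the fronted wh-phrase "who", at word 1.
(The other dependency links word 4 to a gap after word 7.)

1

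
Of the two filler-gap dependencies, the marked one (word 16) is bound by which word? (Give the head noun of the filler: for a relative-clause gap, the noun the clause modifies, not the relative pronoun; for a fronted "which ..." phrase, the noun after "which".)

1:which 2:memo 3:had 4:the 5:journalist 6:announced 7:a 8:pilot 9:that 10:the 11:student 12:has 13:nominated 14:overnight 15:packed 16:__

2

The marked gap is the direct object of "packed".
Its filler is the fronted wh-phrase "which memo", at word 2.
(The other dependency links word 8 to a gap after word 13.)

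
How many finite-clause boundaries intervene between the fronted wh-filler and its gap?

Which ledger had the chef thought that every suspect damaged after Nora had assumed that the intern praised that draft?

"which ledger" is extracted from the object of "damaged".
Boundaries crossed, outermost first: [that] — 1 in total.

1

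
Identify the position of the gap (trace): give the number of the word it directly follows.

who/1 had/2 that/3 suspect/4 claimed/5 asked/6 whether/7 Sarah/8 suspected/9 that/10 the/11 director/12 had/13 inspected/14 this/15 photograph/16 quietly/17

The displaced element is "who" (word 1).
It is linked across 1 clause boundary (Ø).
It functions as the subject of "asked", so the gap sits immediately after word 5 ("claimed").
Base order: That suspect had claimed who asked whether Sarah suspected that the director had inspected this photograph quietly.

5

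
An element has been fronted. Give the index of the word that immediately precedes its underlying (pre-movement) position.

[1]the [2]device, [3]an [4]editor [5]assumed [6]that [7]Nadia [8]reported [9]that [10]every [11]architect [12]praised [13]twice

12

The displaced element is "the device" (word 2).
It is linked across 2 clause boundaries (that → that).
It functions as the direct object of "praised", so the gap sits immediately after word 12 ("praised").
Base order: An editor assumed that Nadia reported that every architect praised the device twice.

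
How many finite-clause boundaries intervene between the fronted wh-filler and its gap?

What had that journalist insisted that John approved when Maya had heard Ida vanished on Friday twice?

"what" is extracted from the object of "approved".
Boundaries crossed, outermost first: [that] — 1 in total.

1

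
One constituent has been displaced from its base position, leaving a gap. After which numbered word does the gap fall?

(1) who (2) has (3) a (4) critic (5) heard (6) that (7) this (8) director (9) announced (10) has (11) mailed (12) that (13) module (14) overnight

The displaced element is "who" (word 1).
It is linked across 2 clause boundaries (that → Ø).
It functions as the subject of "mailed", so the gap sits immediately after word 9 ("announced").
Base order: A critic has heard that this director announced that who has mailed that module overnight.

9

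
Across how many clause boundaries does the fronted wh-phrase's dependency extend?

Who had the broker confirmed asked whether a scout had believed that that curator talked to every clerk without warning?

1

"who" is extracted from the subject of "asked".
Boundaries crossed, outermost first: [Ø] — 1 in total.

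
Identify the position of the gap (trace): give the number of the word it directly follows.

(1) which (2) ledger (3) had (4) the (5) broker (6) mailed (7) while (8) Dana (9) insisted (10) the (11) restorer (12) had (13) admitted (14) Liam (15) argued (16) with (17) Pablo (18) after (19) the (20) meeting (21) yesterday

The displaced element is "which ledger" (word 2).
It functions as the direct object of "mailed", so the gap sits immediately after word 6 ("mailed").
Base order: The broker had mailed which ledger while Dana insisted the restorer had admitted Liam argued with Pablo after the meeting yesterday.

6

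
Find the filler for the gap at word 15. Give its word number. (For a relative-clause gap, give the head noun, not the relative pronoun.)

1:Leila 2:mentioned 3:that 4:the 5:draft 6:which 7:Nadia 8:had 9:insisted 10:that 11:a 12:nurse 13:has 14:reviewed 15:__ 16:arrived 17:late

5

The gap at 15 is the object of "reviewed", inside a relative clause.
The relative pronoun is "which" (word 6); it is bound by the head noun immediately before it.
Its filler is the head noun "draft", at word 5.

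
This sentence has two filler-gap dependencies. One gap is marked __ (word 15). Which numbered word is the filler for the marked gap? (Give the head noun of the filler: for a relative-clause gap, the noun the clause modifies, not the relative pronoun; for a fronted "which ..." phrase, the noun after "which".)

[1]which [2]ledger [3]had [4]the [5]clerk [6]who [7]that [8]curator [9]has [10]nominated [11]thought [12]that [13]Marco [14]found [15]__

The marked gap is the direct object of "found".
Its filler is the fronted wh-phrase "which ledger", at word 2.
(The other dependency links word 5 to a gap after word 10.)

2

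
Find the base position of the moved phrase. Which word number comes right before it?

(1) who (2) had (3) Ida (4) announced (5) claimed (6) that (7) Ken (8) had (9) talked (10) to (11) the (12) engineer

The displaced element is "who" (word 1).
It is linked across 1 clause boundary (Ø).
It functions as the subject of "claimed", so the gap sits immediately after word 4 ("announced").
Base order: Ida had announced that who claimed that Ken had talked to the engineer.

4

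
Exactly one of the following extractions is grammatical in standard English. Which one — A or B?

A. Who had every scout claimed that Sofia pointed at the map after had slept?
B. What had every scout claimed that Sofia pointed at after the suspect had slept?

In A, the wh-phrase is extracted from inside an adjunct island (introduced by "after"), which blocks movement.
In B, the extraction path crosses only that-complement boundaries, which are transparent.
So B is grammatical.

B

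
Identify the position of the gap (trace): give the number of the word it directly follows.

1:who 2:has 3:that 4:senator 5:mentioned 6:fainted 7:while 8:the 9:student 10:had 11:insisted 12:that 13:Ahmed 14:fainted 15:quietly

5

The displaced element is "who" (word 1).
It is linked across 1 clause boundary (Ø).
It functions as the subject of "fainted", so the gap sits immediately after word 5 ("mentioned").
Base order: That senator has mentioned who fainted while the student had insisted that Ahmed fainted quietly.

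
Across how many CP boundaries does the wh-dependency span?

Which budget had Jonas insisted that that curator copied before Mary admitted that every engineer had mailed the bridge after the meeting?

1

"which budget" is extracted from the object of "copied".
Boundaries crossed, outermost first: [that] — 1 in total.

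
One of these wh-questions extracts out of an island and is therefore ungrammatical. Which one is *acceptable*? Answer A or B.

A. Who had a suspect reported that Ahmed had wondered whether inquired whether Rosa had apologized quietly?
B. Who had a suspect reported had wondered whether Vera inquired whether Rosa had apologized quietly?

In A, the wh-phrase is extracted from inside a wh-island (introduced by "whether"), which blocks movement.
In B, the extraction path crosses only that-complement boundaries, which are transparent.
So B is grammatical.

B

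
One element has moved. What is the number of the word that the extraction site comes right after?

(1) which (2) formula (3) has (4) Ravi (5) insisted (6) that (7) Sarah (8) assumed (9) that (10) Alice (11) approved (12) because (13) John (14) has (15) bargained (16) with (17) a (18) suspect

11

The displaced element is "which formula" (word 2).
It is linked across 2 clause boundaries (that → that).
It functions as the direct object of "approved", so the gap sits immediately after word 11 ("approved").
Base order: Ravi has insisted that Sarah assumed that Alice approved which formula because John has bargained with a suspect.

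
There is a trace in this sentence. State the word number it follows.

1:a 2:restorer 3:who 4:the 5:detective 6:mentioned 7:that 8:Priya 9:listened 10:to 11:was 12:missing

10

The displaced element is "a restorer" (word 2).
It is linked across 1 clause boundary (that).
It functions as the object of the preposition "to" of "listened", so the gap sits immediately after word 10 ("to").
Base order: The detective mentioned that Priya listened to a restorer.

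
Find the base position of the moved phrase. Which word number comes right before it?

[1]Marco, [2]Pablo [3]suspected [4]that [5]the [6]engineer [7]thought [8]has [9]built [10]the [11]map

7

The displaced element is "Marco" (word 1).
It is linked across 2 clause boundaries (that → Ø).
It functions as the subject of "built", so the gap sits immediately after word 7 ("thought").
Base order: Pablo suspected that the engineer thought Marco has built the map.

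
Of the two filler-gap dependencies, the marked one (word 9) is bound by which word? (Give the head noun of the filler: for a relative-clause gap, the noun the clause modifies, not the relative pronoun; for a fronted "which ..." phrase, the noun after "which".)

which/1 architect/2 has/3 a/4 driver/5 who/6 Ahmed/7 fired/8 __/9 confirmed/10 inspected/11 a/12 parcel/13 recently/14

The marked gap is inside the relative clause, the direct object of "fired".
Its filler is the head noun "driver" (via "who"), at word 5.
(The other dependency links word 2 to a gap after word 10.)

5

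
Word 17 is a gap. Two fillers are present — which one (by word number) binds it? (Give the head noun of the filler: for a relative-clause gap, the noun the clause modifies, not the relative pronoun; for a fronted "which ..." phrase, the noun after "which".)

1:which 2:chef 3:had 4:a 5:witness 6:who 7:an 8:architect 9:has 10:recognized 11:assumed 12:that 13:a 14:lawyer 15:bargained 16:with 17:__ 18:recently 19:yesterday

2

The marked gap is the object of the preposition "with" of "bargained".
Its filler is the fronted wh-phrase "which chef", at word 2.
(The other dependency links word 5 to a gap after word 10.)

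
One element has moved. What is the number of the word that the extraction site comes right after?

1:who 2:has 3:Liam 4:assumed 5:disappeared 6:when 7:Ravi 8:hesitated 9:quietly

4

The displaced element is "who" (word 1).
It is linked across 1 clause boundary (Ø).
It functions as the subject of "disappeared", so the gap sits immediately after word 4 ("assumed").
Base order: Liam has assumed who disappeared when Ravi hesitated quietly.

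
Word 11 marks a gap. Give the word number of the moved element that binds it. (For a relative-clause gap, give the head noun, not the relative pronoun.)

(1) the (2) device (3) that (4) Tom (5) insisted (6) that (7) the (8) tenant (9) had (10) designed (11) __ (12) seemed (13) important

2

The gap at 11 is the object of "designed", inside a relative clause.
The relative pronoun is "that" (word 3); it is bound by the head noun immediately before it.
Its filler is the head noun "device", at word 2.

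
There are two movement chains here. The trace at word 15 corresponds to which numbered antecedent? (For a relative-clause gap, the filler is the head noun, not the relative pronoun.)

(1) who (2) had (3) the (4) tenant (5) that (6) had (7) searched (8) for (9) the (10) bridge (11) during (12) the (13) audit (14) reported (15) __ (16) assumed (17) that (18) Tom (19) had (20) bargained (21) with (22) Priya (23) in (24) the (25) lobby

The marked gap is the subject of "assumed".
Its filler is the fronted wh-phrase "who", at word 1.
(The other dependency links word 4 to a gap after word 5.)

1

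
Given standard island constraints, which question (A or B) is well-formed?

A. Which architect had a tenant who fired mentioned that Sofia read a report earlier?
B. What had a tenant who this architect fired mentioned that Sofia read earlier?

B

In A, the wh-phrase is extracted from inside a complex-NP island (relative clause) (introduced by "who"), which blocks movement.
In B, the extraction path crosses only that-complement boundaries, which are transparent.
So B is grammatical.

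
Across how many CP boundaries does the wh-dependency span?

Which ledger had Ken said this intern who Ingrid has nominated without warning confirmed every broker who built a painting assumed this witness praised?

3

"which ledger" is extracted from the object of "praised".
Boundaries crossed, outermost first: [Ø], [Ø], [Ø] — 3 in total.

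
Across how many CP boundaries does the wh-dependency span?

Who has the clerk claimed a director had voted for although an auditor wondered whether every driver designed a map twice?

1

"who" is extracted from the PP object of "voted".
Boundaries crossed, outermost first: [Ø] — 1 in total.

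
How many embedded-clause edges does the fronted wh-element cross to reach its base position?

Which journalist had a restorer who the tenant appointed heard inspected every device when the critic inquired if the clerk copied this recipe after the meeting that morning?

1

"which journalist" is extracted from the subject of "inspected".
Boundaries crossed, outermost first: [Ø] — 1 in total.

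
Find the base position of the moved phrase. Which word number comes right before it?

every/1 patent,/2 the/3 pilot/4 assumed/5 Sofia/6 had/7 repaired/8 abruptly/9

8

The displaced element is "every patent" (word 2).
It is linked across 1 clause boundary (Ø).
It functions as the direct object of "repaired", so the gap sits immediately after word 8 ("repaired").
Base order: The pilot assumed Sofia had repaired every patent abruptly.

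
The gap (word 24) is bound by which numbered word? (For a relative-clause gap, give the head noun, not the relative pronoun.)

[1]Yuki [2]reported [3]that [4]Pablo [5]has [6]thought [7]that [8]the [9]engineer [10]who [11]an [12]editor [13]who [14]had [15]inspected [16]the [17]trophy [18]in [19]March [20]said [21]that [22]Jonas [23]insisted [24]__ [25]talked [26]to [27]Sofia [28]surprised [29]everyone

9

The gap at 24 is the subject of "talked", inside a relative clause.
The relative pronoun is "who" (word 10); it is bound by the head noun immediately before it.
Its filler is the head noun "engineer", at word 9.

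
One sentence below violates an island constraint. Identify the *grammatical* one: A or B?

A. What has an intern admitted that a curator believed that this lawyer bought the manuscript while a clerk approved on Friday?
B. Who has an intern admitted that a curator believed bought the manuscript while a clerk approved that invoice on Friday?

In A, the wh-phrase is extracted from inside an adjunct island (introduced by "while"), which blocks movement.
In B, the extraction path crosses only that-complement boundaries, which are transparent.
So B is grammatical.

B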